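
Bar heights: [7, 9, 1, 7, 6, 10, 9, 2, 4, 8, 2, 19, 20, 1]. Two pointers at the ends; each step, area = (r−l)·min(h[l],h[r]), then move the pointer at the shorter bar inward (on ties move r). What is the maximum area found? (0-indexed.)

[0,13] min(7,1)*13=13 best=13 * → r--
[0,12] min(7,20)*12=84 best=84 * → l++
[1,12] min(9,20)*11=99 best=99 * → l++
[2,12] min(1,20)*10=10 best=99 → l++
[3,12] min(7,20)*9=63 best=99 → l++
[4,12] min(6,20)*8=48 best=99 → l++
[5,12] min(10,20)*7=70 best=99 → l++
[6,12] min(9,20)*6=54 best=99 → l++
[7,12] min(2,20)*5=10 best=99 → l++
[8,12] min(4,20)*4=16 best=99 → l++
[9,12] min(8,20)*3=24 best=99 → l++
[10,12] min(2,20)*2=4 best=99 → l++
[11,12] min(19,20)*1=19 best=99 → l++

max area = 99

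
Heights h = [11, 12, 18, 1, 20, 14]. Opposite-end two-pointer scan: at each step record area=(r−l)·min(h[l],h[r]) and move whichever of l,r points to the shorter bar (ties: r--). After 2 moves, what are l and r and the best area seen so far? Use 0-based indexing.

l=0 r=5: min(11,14)*5=55 best=55 *, l++
l=1 r=5: min(12,14)*4=48 best=55, l++

l=2, r=5, best area=55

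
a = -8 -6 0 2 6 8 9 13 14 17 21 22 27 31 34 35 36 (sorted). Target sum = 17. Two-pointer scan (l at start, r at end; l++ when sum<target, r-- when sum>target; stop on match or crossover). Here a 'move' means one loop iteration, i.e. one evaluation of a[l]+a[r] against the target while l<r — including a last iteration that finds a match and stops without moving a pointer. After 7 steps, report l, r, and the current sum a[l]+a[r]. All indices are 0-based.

l=0 r=16: -8+36=28 >17, r--
l=0 r=15: -8+35=27 >17, r--
l=0 r=14: -8+34=26 >17, r--
l=0 r=13: -8+31=23 >17, r--
l=0 r=12: -8+27=19 >17, r--
l=0 r=11: -8+22=14 <17, l++
l=1 r=11: -6+22=16 <17, l++

l=2, r=11, sum=22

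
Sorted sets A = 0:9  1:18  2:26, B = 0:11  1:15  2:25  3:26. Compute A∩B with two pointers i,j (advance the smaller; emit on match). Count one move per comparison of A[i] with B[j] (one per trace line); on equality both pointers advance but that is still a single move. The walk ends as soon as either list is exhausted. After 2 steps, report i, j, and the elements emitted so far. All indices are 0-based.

[i=0,j=0] 9<11 → i++
[i=1,j=0] 18>11 → j++

i=1, j=1, emitted=[]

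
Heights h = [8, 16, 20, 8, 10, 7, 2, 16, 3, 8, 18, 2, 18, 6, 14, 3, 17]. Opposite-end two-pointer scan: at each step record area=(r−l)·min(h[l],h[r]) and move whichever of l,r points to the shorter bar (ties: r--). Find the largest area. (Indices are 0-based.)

max area = 240

l=0 r=16: min(8,17)*16=128 best=128 *, l++
l=1 r=16: min(16,17)*15=240 best=240 *, l++
l=2 r=16: min(20,17)*14=238 best=240, r--
l=2 r=15: min(20,3)*13=39 best=240, r--
l=2 r=14: min(20,14)*12=168 best=240, r--
l=2 r=13: min(20,6)*11=66 best=240, r--
l=2 r=12: min(20,18)*10=180 best=240, r--
l=2 r=11: min(20,2)*9=18 best=240, r--
l=2 r=10: min(20,18)*8=144 best=240, r--
l=2 r=9: min(20,8)*7=56 best=240, r--
l=2 r=8: min(20,3)*6=18 best=240, r--
l=2 r=7: min(20,16)*5=80 best=240, r--
l=2 r=6: min(20,2)*4=8 best=240, r--
l=2 r=5: min(20,7)*3=21 best=240, r--
l=2 r=4: min(20,10)*2=20 best=240, r--
l=2 r=3: min(20,8)*1=8 best=240, r--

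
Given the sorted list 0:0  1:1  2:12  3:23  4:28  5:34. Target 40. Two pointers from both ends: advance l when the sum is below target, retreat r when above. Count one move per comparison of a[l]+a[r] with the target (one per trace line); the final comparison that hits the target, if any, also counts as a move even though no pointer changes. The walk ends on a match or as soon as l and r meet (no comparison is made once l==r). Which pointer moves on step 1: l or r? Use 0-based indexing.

l=0 r=5: 0+34=34 <40, l++

l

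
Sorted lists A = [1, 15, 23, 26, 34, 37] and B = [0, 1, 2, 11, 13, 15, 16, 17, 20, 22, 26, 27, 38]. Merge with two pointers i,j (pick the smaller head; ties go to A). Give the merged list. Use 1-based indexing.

[0, 1, 1, 2, 11, 13, 15, 15, 16, 17, 20, 22, 23, 26, 26, 27, 34, 37, 38]

i=1 j=1: A[i]=1>B[j]=0 take 0, j++
i=1 j=2: A[i]=1<=B[j]=1 take 1, i++
i=2 j=2: A[i]=15>B[j]=1 take 1, j++
i=2 j=3: A[i]=15>B[j]=2 take 2, j++
i=2 j=4: A[i]=15>B[j]=11 take 11, j++
i=2 j=5: A[i]=15>B[j]=13 take 13, j++
i=2 j=6: A[i]=15<=B[j]=15 take 15, i++
i=3 j=6: A[i]=23>B[j]=15 take 15, j++
i=3 j=7: A[i]=23>B[j]=16 take 16, j++
i=3 j=8: A[i]=23>B[j]=17 take 17, j++
i=3 j=9: A[i]=23>B[j]=20 take 20, j++
i=3 j=10: A[i]=23>B[j]=22 take 22, j++
i=3 j=11: A[i]=23<=B[j]=26 take 23, i++
i=4 j=11: A[i]=26<=B[j]=26 take 26, i++
i=5 j=11: A[i]=34>B[j]=26 take 26, j++
i=5 j=12: A[i]=34>B[j]=27 take 27, j++
i=5 j=13: A[i]=34<=B[j]=38 take 34, i++
i=6 j=13: A[i]=37<=B[j]=38 take 37, i++
i=7 j=13: A done, take B[j]=38, j++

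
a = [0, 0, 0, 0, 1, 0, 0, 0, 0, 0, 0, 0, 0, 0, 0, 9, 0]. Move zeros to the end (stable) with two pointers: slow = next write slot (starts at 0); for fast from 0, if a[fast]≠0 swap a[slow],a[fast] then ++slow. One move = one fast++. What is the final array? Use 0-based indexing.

[1, 9, 0, 0, 0, 0, 0, 0, 0, 0, 0, 0, 0, 0, 0, 0, 0]

(s=0,f=0) a[fast]=0 → fast++
(s=0,f=1) a[fast]=0 → fast++
(s=0,f=2) a[fast]=0 → fast++
(s=0,f=3) a[fast]=0 → fast++
(s=0,f=4) a[fast]=1≠0 swap→a[0]=1 → slow++,fast++
(s=1,f=5) a[fast]=0 → fast++
(s=1,f=6) a[fast]=0 → fast++
(s=1,f=7) a[fast]=0 → fast++
(s=1,f=8) a[fast]=0 → fast++
(s=1,f=9) a[fast]=0 → fast++
(s=1,f=10) a[fast]=0 → fast++
(s=1,f=11) a[fast]=0 → fast++
(s=1,f=12) a[fast]=0 → fast++
(s=1,f=13) a[fast]=0 → fast++
(s=1,f=14) a[fast]=0 → fast++
(s=1,f=15) a[fast]=9≠0 swap→a[1]=9 → slow++,fast++
(s=2,f=16) a[fast]=0 → fast++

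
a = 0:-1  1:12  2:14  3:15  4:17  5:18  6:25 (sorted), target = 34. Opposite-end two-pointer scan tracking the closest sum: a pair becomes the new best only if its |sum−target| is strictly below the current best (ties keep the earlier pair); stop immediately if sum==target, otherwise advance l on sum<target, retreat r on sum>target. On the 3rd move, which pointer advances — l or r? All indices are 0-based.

[0,6] -1+25=24 d=10 * → l++
[1,6] 12+25=37 d=3 * → r--
[1,5] 12+18=30 d=4 → l++

l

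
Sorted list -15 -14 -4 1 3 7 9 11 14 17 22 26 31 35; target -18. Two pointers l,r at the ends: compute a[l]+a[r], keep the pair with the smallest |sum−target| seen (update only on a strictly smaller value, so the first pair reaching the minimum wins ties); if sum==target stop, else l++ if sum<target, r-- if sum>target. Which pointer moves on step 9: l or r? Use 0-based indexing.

r

[0,13] -15+35=20 d=38 * → r--
[0,12] -15+31=16 d=34 * → r--
[0,11] -15+26=11 d=29 * → r--
[0,10] -15+22=7 d=25 * → r--
[0,9] -15+17=2 d=20 * → r--
[0,8] -15+14=-1 d=17 * → r--
[0,7] -15+11=-4 d=14 * → r--
[0,6] -15+9=-6 d=12 * → r--
[0,5] -15+7=-8 d=10 * → r--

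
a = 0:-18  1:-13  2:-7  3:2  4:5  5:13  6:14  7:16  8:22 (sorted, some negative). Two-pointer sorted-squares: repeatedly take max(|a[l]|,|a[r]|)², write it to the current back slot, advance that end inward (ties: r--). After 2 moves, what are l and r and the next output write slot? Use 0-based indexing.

l=1, r=7, next write slot=6

[0,8] |-18|<=|22| out[8]=484 → r--
[0,7] |-18|>|16| out[7]=324 → l++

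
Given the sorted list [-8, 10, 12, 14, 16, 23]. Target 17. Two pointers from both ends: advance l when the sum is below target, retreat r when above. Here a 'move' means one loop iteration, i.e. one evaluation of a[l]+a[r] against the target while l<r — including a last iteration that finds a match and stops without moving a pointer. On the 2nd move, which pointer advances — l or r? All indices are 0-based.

r

l=0 r=5: -8+23=15 <17, l++
l=1 r=5: 10+23=33 >17, r--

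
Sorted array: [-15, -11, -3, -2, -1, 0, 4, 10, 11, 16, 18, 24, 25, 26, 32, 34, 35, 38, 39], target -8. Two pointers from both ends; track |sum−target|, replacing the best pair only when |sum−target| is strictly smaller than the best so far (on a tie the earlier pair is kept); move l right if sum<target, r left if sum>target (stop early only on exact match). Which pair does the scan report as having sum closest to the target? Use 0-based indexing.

pair (-11, 4) with sum -7 (|Δ|=1)

[0,18] -15+39=24 d=32 * → r--
[0,17] -15+38=23 d=31 * → r--
[0,16] -15+35=20 d=28 * → r--
[0,15] -15+34=19 d=27 * → r--
[0,14] -15+32=17 d=25 * → r--
[0,13] -15+26=11 d=19 * → r--
[0,12] -15+25=10 d=18 * → r--
[0,11] -15+24=9 d=17 * → r--
[0,10] -15+18=3 d=11 * → r--
[0,9] -15+16=1 d=9 * → r--
[0,8] -15+11=-4 d=4 * → r--
[0,7] -15+10=-5 d=3 * → r--
[0,6] -15+4=-11 d=3 → l++
[1,6] -11+4=-7 d=1 * → r--
[1,5] -11+0=-11 d=3 → l++
[2,5] -3+0=-3 d=5 → r--
[2,4] -3+-1=-4 d=4 → r--
[2,3] -3+-2=-5 d=3 → r--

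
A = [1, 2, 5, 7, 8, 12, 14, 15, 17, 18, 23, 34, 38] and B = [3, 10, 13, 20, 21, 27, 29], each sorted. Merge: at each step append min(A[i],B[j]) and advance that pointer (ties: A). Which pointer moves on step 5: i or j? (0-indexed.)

i

i=0 j=0: A[i]=1<=B[j]=3 take 1, i++
i=1 j=0: A[i]=2<=B[j]=3 take 2, i++
i=2 j=0: A[i]=5>B[j]=3 take 3, j++
i=2 j=1: A[i]=5<=B[j]=10 take 5, i++
i=3 j=1: A[i]=7<=B[j]=10 take 7, i++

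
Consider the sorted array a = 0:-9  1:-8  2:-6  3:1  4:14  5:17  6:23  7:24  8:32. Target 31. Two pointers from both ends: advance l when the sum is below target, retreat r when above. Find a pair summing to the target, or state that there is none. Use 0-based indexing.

l=0 r=8: -9+32=23 <31, l++
l=1 r=8: -8+32=24 <31, l++
l=2 r=8: -6+32=26 <31, l++
l=3 r=8: 1+32=33 >31, r--
l=3 r=7: 1+24=25 <31, l++
l=4 r=7: 14+24=38 >31, r--
l=4 r=6: 14+23=37 >31, r--
l=4 r=5: 14+17=31, found

(14, 17)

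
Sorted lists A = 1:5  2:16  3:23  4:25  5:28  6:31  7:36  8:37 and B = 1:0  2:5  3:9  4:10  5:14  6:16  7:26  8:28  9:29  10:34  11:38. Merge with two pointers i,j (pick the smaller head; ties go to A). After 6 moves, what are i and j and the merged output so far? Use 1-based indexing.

i=1 j=1: A[i]=5>B[j]=0 take 0, j++
i=1 j=2: A[i]=5<=B[j]=5 take 5, i++
i=2 j=2: A[i]=16>B[j]=5 take 5, j++
i=2 j=3: A[i]=16>B[j]=9 take 9, j++
i=2 j=4: A[i]=16>B[j]=10 take 10, j++
i=2 j=5: A[i]=16>B[j]=14 take 14, j++

i=2, j=6, merged so far=[0, 5, 5, 9, 10, 14]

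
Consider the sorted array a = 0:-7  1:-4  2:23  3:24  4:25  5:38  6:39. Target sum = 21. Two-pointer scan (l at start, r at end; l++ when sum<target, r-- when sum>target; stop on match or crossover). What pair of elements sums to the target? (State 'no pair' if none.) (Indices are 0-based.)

l=0 r=6: -7+39=32 >21, r--
l=0 r=5: -7+38=31 >21, r--
l=0 r=4: -7+25=18 <21, l++
l=1 r=4: -4+25=21, found

(-4, 25)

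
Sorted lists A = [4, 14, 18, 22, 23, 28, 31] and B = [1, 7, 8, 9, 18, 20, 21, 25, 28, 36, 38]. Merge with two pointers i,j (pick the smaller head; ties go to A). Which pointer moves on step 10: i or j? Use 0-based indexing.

j

i=0 j=0: A[i]=4>B[j]=1 take 1, j++
i=0 j=1: A[i]=4<=B[j]=7 take 4, i++
i=1 j=1: A[i]=14>B[j]=7 take 7, j++
i=1 j=2: A[i]=14>B[j]=8 take 8, j++
i=1 j=3: A[i]=14>B[j]=9 take 9, j++
i=1 j=4: A[i]=14<=B[j]=18 take 14, i++
i=2 j=4: A[i]=18<=B[j]=18 take 18, i++
i=3 j=4: A[i]=22>B[j]=18 take 18, j++
i=3 j=5: A[i]=22>B[j]=20 take 20, j++
i=3 j=6: A[i]=22>B[j]=21 take 21, j++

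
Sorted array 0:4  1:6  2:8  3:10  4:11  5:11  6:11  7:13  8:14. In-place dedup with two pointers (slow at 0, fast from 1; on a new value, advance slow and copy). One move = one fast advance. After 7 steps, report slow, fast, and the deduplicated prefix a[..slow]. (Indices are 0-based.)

(s=0,f=1) a[fast]=6≠a[slow]=4 write a[1]=6 → slow++,fast++
(s=1,f=2) a[fast]=8≠a[slow]=6 write a[2]=8 → slow++,fast++
(s=2,f=3) a[fast]=10≠a[slow]=8 write a[3]=10 → slow++,fast++
(s=3,f=4) a[fast]=11≠a[slow]=10 write a[4]=11 → slow++,fast++
(s=4,f=5) a[fast]=11=a[slow] dup → fast++
(s=4,f=6) a[fast]=11=a[slow] dup → fast++
(s=4,f=7) a[fast]=13≠a[slow]=11 write a[5]=13 → slow++,fast++

slow=5, fast=8, prefix=[4, 6, 8, 10, 11, 13]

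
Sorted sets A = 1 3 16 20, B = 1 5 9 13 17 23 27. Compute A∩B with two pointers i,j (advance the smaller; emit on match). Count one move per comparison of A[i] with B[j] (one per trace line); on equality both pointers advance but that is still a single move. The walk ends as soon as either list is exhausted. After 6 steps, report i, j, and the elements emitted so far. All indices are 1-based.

i=4, j=5, emitted=[1]

i=1 j=1: 1==1 emit, i++,j++
i=2 j=2: 3<5, i++
i=3 j=2: 16>5, j++
i=3 j=3: 16>9, j++
i=3 j=4: 16>13, j++
i=3 j=5: 16<17, i++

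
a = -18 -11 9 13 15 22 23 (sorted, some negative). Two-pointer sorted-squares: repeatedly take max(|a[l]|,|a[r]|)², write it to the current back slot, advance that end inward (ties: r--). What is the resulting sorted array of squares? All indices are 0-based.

l=0 r=6: |-18|<=|23| out[6]=529, r--
l=0 r=5: |-18|<=|22| out[5]=484, r--
l=0 r=4: |-18|>|15| out[4]=324, l++
l=1 r=4: |-11|<=|15| out[3]=225, r--
l=1 r=3: |-11|<=|13| out[2]=169, r--
l=1 r=2: |-11|>|9| out[1]=121, l++
l=2 r=2: |9|<=|9| out[0]=81, r--

[81, 121, 169, 225, 324, 484, 529]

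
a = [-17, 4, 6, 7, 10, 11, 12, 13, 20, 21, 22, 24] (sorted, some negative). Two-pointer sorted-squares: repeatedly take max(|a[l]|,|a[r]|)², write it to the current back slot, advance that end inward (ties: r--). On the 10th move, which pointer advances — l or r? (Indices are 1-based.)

r

l=1 r=12: |-17|<=|24| out[12]=576, r--
l=1 r=11: |-17|<=|22| out[11]=484, r--
l=1 r=10: |-17|<=|21| out[10]=441, r--
l=1 r=9: |-17|<=|20| out[9]=400, r--
l=1 r=8: |-17|>|13| out[8]=289, l++
l=2 r=8: |4|<=|13| out[7]=169, r--
l=2 r=7: |4|<=|12| out[6]=144, r--
l=2 r=6: |4|<=|11| out[5]=121, r--
l=2 r=5: |4|<=|10| out[4]=100, r--
l=2 r=4: |4|<=|7| out[3]=49, r--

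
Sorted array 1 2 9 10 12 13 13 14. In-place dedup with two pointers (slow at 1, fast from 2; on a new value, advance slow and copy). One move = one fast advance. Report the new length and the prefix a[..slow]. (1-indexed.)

length 7; prefix = [1, 2, 9, 10, 12, 13, 14]

slow=1 fast=2: a[fast]=2≠a[slow]=1 write a[2]=2, slow++,fast++
slow=2 fast=3: a[fast]=9≠a[slow]=2 write a[3]=9, slow++,fast++
slow=3 fast=4: a[fast]=10≠a[slow]=9 write a[4]=10, slow++,fast++
slow=4 fast=5: a[fast]=12≠a[slow]=10 write a[5]=12, slow++,fast++
slow=5 fast=6: a[fast]=13≠a[slow]=12 write a[6]=13, slow++,fast++
slow=6 fast=7: a[fast]=13=a[slow] dup, fast++
slow=6 fast=8: a[fast]=14≠a[slow]=13 write a[7]=14, slow++,fast++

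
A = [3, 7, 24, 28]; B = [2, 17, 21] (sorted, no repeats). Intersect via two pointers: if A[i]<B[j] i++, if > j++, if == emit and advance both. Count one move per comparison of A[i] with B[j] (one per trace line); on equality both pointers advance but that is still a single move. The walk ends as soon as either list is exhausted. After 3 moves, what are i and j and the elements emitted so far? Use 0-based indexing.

i=2, j=1, emitted=[]

i=0 j=0: 3>2, j++
i=0 j=1: 3<17, i++
i=1 j=1: 7<17, i++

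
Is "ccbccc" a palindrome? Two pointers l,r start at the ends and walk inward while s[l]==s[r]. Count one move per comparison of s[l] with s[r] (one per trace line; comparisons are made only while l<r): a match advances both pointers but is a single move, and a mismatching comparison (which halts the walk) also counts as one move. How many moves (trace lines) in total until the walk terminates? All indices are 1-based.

3 moves

l=1 r=6: 'c'=='c', l++,r--
l=2 r=5: 'c'=='c', l++,r--
l=3 r=4: 'b'!='c', stop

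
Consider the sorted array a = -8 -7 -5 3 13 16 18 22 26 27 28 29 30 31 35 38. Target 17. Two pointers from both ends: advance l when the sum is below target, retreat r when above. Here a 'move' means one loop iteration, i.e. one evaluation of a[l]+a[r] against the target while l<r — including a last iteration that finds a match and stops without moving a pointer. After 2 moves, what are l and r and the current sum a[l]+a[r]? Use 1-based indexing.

[1,16] -8+38=30 >17 → r--
[1,15] -8+35=27 >17 → r--

l=1, r=14, sum=23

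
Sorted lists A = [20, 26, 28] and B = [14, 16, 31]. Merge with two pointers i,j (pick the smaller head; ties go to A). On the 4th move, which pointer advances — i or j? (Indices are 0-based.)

i=0 j=0: A[i]=20>B[j]=14 take 14, j++
i=0 j=1: A[i]=20>B[j]=16 take 16, j++
i=0 j=2: A[i]=20<=B[j]=31 take 20, i++
i=1 j=2: A[i]=26<=B[j]=31 take 26, i++

i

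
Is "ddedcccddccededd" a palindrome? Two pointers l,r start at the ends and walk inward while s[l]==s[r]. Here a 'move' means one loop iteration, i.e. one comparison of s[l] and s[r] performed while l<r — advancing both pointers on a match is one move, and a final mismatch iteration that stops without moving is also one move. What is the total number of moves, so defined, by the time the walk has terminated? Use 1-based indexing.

5 moves

l=1 r=16: 'd'=='d', l++,r--
l=2 r=15: 'd'=='d', l++,r--
l=3 r=14: 'e'=='e', l++,r--
l=4 r=13: 'd'=='d', l++,r--
l=5 r=12: 'c'!='e', stop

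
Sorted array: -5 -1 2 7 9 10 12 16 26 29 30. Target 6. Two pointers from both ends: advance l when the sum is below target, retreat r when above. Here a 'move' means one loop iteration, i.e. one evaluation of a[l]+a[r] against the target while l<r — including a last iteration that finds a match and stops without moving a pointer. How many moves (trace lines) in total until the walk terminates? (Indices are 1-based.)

9 moves

[1,11] -5+30=25 >6 → r--
[1,10] -5+29=24 >6 → r--
[1,9] -5+26=21 >6 → r--
[1,8] -5+16=11 >6 → r--
[1,7] -5+12=7 >6 → r--
[1,6] -5+10=5 <6 → l++
[2,6] -1+10=9 >6 → r--
[2,5] -1+9=8 >6 → r--
[2,4] -1+7=6 → found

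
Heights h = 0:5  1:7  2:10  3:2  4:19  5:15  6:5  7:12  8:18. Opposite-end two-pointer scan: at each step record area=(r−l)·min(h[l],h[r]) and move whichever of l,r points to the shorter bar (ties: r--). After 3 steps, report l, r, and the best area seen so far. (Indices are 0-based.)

l=3, r=8, best area=60

[0,8] min(5,18)*8=40 best=40 * → l++
[1,8] min(7,18)*7=49 best=49 * → l++
[2,8] min(10,18)*6=60 best=60 * → l++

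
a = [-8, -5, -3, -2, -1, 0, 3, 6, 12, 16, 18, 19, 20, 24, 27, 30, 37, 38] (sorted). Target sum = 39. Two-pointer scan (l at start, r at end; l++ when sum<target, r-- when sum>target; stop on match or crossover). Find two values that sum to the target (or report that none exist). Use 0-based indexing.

(12, 27)

[0,17] -8+38=30 <39 → l++
[1,17] -5+38=33 <39 → l++
[2,17] -3+38=35 <39 → l++
[3,17] -2+38=36 <39 → l++
[4,17] -1+38=37 <39 → l++
[5,17] 0+38=38 <39 → l++
[6,17] 3+38=41 >39 → r--
[6,16] 3+37=40 >39 → r--
[6,15] 3+30=33 <39 → l++
[7,15] 6+30=36 <39 → l++
[8,15] 12+30=42 >39 → r--
[8,14] 12+27=39 → found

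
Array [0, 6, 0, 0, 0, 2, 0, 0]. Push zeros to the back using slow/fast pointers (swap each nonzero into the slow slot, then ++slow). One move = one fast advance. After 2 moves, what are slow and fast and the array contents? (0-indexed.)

slow=1, fast=2, a=[6, 0, 0, 0, 0, 2, 0, 0]

slow=0 fast=0: a[fast]=0, fast++
slow=0 fast=1: a[fast]=6≠0 swap→a[0]=6, slow++,fast++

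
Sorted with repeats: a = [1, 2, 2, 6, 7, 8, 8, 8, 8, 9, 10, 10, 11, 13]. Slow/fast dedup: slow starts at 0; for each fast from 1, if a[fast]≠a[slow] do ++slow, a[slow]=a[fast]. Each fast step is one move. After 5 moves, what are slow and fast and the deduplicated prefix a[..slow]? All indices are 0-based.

slow=0 fast=1: a[fast]=2≠a[slow]=1 write a[1]=2, slow++,fast++
slow=1 fast=2: a[fast]=2=a[slow] dup, fast++
slow=1 fast=3: a[fast]=6≠a[slow]=2 write a[2]=6, slow++,fast++
slow=2 fast=4: a[fast]=7≠a[slow]=6 write a[3]=7, slow++,fast++
slow=3 fast=5: a[fast]=8≠a[slow]=7 write a[4]=8, slow++,fast++

slow=4, fast=6, prefix=[1, 2, 6, 7, 8]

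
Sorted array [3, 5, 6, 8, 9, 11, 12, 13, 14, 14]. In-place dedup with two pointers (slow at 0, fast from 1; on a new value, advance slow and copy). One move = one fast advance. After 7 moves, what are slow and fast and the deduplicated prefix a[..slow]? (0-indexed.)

slow=7, fast=8, prefix=[3, 5, 6, 8, 9, 11, 12, 13]

(s=0,f=1) a[fast]=5≠a[slow]=3 write a[1]=5 → slow++,fast++
(s=1,f=2) a[fast]=6≠a[slow]=5 write a[2]=6 → slow++,fast++
(s=2,f=3) a[fast]=8≠a[slow]=6 write a[3]=8 → slow++,fast++
(s=3,f=4) a[fast]=9≠a[slow]=8 write a[4]=9 → slow++,fast++
(s=4,f=5) a[fast]=11≠a[slow]=9 write a[5]=11 → slow++,fast++
(s=5,f=6) a[fast]=12≠a[slow]=11 write a[6]=12 → slow++,fast++
(s=6,f=7) a[fast]=13≠a[slow]=12 write a[7]=13 → slow++,fast++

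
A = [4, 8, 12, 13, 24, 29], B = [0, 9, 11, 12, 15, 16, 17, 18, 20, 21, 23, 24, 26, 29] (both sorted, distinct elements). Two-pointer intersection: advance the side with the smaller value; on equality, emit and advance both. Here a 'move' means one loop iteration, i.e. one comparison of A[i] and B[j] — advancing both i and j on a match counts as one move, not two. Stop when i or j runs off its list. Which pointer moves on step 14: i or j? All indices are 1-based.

[i=1,j=1] 4>0 → j++
[i=1,j=2] 4<9 → i++
[i=2,j=2] 8<9 → i++
[i=3,j=2] 12>9 → j++
[i=3,j=3] 12>11 → j++
[i=3,j=4] 12==12 emit → i++,j++
[i=4,j=5] 13<15 → i++
[i=5,j=5] 24>15 → j++
[i=5,j=6] 24>16 → j++
[i=5,j=7] 24>17 → j++
[i=5,j=8] 24>18 → j++
[i=5,j=9] 24>20 → j++
[i=5,j=10] 24>21 → j++
[i=5,j=11] 24>23 → j++

j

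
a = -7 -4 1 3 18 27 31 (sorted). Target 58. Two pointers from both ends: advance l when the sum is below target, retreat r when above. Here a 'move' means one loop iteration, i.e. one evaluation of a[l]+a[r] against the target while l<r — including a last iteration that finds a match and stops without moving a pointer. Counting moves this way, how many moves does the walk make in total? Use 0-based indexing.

[0,6] -7+31=24 <58 → l++
[1,6] -4+31=27 <58 → l++
[2,6] 1+31=32 <58 → l++
[3,6] 3+31=34 <58 → l++
[4,6] 18+31=49 <58 → l++
[5,6] 27+31=58 → found

6 moves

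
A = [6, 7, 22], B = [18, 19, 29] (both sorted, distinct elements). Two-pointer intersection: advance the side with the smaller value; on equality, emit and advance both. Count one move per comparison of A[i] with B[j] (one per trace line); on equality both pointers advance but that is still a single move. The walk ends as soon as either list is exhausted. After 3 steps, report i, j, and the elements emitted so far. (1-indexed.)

i=3, j=2, emitted=[]

i=1 j=1: 6<18, i++
i=2 j=1: 7<18, i++
i=3 j=1: 22>18, j++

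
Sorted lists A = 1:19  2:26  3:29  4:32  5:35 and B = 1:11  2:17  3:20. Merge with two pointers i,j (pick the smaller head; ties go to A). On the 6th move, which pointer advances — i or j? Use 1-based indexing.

i=1 j=1: A[i]=19>B[j]=11 take 11, j++
i=1 j=2: A[i]=19>B[j]=17 take 17, j++
i=1 j=3: A[i]=19<=B[j]=20 take 19, i++
i=2 j=3: A[i]=26>B[j]=20 take 20, j++
i=2 j=4: B done, take A[i]=26, i++
i=3 j=4: B done, take A[i]=29, i++

i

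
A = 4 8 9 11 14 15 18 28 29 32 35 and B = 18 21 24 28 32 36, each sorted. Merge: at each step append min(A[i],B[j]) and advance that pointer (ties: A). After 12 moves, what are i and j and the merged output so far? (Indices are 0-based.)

i=8, j=4, merged so far=[4, 8, 9, 11, 14, 15, 18, 18, 21, 24, 28, 28]

i=0 j=0: A[i]=4<=B[j]=18 take 4, i++
i=1 j=0: A[i]=8<=B[j]=18 take 8, i++
i=2 j=0: A[i]=9<=B[j]=18 take 9, i++
i=3 j=0: A[i]=11<=B[j]=18 take 11, i++
i=4 j=0: A[i]=14<=B[j]=18 take 14, i++
i=5 j=0: A[i]=15<=B[j]=18 take 15, i++
i=6 j=0: A[i]=18<=B[j]=18 take 18, i++
i=7 j=0: A[i]=28>B[j]=18 take 18, j++
i=7 j=1: A[i]=28>B[j]=21 take 21, j++
i=7 j=2: A[i]=28>B[j]=24 take 24, j++
i=7 j=3: A[i]=28<=B[j]=28 take 28, i++
i=8 j=3: A[i]=29>B[j]=28 take 28, j++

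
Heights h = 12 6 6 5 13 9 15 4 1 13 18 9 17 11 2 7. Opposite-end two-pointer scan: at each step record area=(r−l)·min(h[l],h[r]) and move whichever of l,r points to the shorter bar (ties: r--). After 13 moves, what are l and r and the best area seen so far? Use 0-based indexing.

[0,15] min(12,7)*15=105 best=105 * → r--
[0,14] min(12,2)*14=28 best=105 → r--
[0,13] min(12,11)*13=143 best=143 * → r--
[0,12] min(12,17)*12=144 best=144 * → l++
[1,12] min(6,17)*11=66 best=144 → l++
[2,12] min(6,17)*10=60 best=144 → l++
[3,12] min(5,17)*9=45 best=144 → l++
[4,12] min(13,17)*8=104 best=144 → l++
[5,12] min(9,17)*7=63 best=144 → l++
[6,12] min(15,17)*6=90 best=144 → l++
[7,12] min(4,17)*5=20 best=144 → l++
[8,12] min(1,17)*4=4 best=144 → l++
[9,12] min(13,17)*3=39 best=144 → l++

l=10, r=12, best area=144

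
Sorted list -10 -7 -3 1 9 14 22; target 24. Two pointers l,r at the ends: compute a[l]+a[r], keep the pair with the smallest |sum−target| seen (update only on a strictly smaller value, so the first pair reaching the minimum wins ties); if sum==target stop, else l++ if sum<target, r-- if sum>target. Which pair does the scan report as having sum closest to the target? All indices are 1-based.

pair (1, 22) with sum 23 (|Δ|=1)

[1,7] -10+22=12 d=12 * → l++
[2,7] -7+22=15 d=9 * → l++
[3,7] -3+22=19 d=5 * → l++
[4,7] 1+22=23 d=1 * → l++
[5,7] 9+22=31 d=7 → r--
[5,6] 9+14=23 d=1 → l++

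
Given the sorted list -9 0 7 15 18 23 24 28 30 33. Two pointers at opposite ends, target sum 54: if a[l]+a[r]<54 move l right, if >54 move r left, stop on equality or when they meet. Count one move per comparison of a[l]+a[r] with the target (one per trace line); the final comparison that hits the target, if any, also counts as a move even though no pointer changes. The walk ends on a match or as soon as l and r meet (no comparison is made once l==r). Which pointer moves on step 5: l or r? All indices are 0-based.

l

[0,9] -9+33=24 <54 → l++
[1,9] 0+33=33 <54 → l++
[2,9] 7+33=40 <54 → l++
[3,9] 15+33=48 <54 → l++
[4,9] 18+33=51 <54 → l++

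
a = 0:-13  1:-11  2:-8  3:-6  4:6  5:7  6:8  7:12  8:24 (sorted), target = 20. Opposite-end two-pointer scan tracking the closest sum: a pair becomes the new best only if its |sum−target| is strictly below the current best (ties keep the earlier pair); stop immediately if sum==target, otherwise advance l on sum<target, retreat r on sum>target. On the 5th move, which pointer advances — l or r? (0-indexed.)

[0,8] -13+24=11 d=9 * → l++
[1,8] -11+24=13 d=7 * → l++
[2,8] -8+24=16 d=4 * → l++
[3,8] -6+24=18 d=2 * → l++
[4,8] 6+24=30 d=10 → r--

r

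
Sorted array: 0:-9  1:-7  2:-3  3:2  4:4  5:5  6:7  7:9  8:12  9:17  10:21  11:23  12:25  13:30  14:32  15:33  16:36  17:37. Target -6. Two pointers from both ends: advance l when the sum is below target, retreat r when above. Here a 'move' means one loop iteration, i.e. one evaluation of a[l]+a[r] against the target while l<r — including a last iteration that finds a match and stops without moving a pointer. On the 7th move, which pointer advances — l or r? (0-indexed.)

r

[0,17] -9+37=28 >-6 → r--
[0,16] -9+36=27 >-6 → r--
[0,15] -9+33=24 >-6 → r--
[0,14] -9+32=23 >-6 → r--
[0,13] -9+30=21 >-6 → r--
[0,12] -9+25=16 >-6 → r--
[0,11] -9+23=14 >-6 → r--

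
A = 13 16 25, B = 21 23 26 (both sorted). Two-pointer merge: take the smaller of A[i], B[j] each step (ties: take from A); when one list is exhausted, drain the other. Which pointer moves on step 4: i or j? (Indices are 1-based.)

j

i=1 j=1: A[i]=13<=B[j]=21 take 13, i++
i=2 j=1: A[i]=16<=B[j]=21 take 16, i++
i=3 j=1: A[i]=25>B[j]=21 take 21, j++
i=3 j=2: A[i]=25>B[j]=23 take 23, j++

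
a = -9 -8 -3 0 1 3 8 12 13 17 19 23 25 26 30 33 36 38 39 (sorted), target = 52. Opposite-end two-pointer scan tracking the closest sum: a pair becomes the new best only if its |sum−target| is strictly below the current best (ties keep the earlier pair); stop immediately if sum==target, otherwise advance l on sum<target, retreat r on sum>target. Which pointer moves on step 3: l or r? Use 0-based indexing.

[0,18] -9+39=30 d=22 * → l++
[1,18] -8+39=31 d=21 * → l++
[2,18] -3+39=36 d=16 * → l++

l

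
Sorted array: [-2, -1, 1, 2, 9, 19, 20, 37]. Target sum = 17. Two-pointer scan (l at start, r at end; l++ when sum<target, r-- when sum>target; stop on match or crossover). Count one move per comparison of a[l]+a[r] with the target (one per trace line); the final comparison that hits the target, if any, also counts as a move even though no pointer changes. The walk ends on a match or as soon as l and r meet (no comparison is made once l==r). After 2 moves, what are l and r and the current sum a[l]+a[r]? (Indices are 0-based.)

l=0 r=7: -2+37=35 >17, r--
l=0 r=6: -2+20=18 >17, r--

l=0, r=5, sum=17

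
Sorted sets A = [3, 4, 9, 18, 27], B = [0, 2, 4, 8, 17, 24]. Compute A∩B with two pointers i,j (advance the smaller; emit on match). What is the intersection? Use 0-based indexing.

intersection = [4]

[i=0,j=0] 3>0 → j++
[i=0,j=1] 3>2 → j++
[i=0,j=2] 3<4 → i++
[i=1,j=2] 4==4 emit → i++,j++
[i=2,j=3] 9>8 → j++
[i=2,j=4] 9<17 → i++
[i=3,j=4] 18>17 → j++
[i=3,j=5] 18<24 → i++
[i=4,j=5] 27>24 → j++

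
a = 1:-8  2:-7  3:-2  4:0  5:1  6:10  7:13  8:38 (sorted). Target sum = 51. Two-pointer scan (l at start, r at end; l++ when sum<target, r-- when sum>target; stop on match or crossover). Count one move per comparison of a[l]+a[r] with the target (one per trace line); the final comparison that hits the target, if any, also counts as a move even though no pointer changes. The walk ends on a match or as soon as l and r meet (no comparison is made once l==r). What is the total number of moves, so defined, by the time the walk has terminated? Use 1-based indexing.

l=1 r=8: -8+38=30 <51, l++
l=2 r=8: -7+38=31 <51, l++
l=3 r=8: -2+38=36 <51, l++
l=4 r=8: 0+38=38 <51, l++
l=5 r=8: 1+38=39 <51, l++
l=6 r=8: 10+38=48 <51, l++
l=7 r=8: 13+38=51, found

7 moves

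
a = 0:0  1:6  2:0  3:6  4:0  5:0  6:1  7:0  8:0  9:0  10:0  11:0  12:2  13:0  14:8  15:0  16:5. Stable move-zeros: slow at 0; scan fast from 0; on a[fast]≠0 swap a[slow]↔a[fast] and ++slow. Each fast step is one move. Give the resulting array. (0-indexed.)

[6, 6, 1, 2, 8, 5, 0, 0, 0, 0, 0, 0, 0, 0, 0, 0, 0]

slow=0 fast=0: a[fast]=0, fast++
slow=0 fast=1: a[fast]=6≠0 swap→a[0]=6, slow++,fast++
slow=1 fast=2: a[fast]=0, fast++
slow=1 fast=3: a[fast]=6≠0 swap→a[1]=6, slow++,fast++
slow=2 fast=4: a[fast]=0, fast++
slow=2 fast=5: a[fast]=0, fast++
slow=2 fast=6: a[fast]=1≠0 swap→a[2]=1, slow++,fast++
slow=3 fast=7: a[fast]=0, fast++
slow=3 fast=8: a[fast]=0, fast++
slow=3 fast=9: a[fast]=0, fast++
slow=3 fast=10: a[fast]=0, fast++
slow=3 fast=11: a[fast]=0, fast++
slow=3 fast=12: a[fast]=2≠0 swap→a[3]=2, slow++,fast++
slow=4 fast=13: a[fast]=0, fast++
slow=4 fast=14: a[fast]=8≠0 swap→a[4]=8, slow++,fast++
slow=5 fast=15: a[fast]=0, fast++
slow=5 fast=16: a[fast]=5≠0 swap→a[5]=5, slow++,fast++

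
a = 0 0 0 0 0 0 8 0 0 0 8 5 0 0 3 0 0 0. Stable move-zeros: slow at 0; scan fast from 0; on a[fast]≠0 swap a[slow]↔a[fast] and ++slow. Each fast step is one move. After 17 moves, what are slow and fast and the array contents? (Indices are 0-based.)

slow=4, fast=17, a=[8, 8, 5, 3, 0, 0, 0, 0, 0, 0, 0, 0, 0, 0, 0, 0, 0, 0]

(s=0,f=0) a[fast]=0 → fast++
(s=0,f=1) a[fast]=0 → fast++
(s=0,f=2) a[fast]=0 → fast++
(s=0,f=3) a[fast]=0 → fast++
(s=0,f=4) a[fast]=0 → fast++
(s=0,f=5) a[fast]=0 → fast++
(s=0,f=6) a[fast]=8≠0 swap→a[0]=8 → slow++,fast++
(s=1,f=7) a[fast]=0 → fast++
(s=1,f=8) a[fast]=0 → fast++
(s=1,f=9) a[fast]=0 → fast++
(s=1,f=10) a[fast]=8≠0 swap→a[1]=8 → slow++,fast++
(s=2,f=11) a[fast]=5≠0 swap→a[2]=5 → slow++,fast++
(s=3,f=12) a[fast]=0 → fast++
(s=3,f=13) a[fast]=0 → fast++
(s=3,f=14) a[fast]=3≠0 swap→a[3]=3 → slow++,fast++
(s=4,f=15) a[fast]=0 → fast++
(s=4,f=16) a[fast]=0 → fast++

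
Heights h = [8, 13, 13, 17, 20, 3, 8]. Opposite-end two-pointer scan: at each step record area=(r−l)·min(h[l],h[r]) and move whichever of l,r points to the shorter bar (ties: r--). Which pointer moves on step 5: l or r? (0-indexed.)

l

l=0 r=6: min(8,8)*6=48 best=48 *, r--
l=0 r=5: min(8,3)*5=15 best=48, r--
l=0 r=4: min(8,20)*4=32 best=48, l++
l=1 r=4: min(13,20)*3=39 best=48, l++
l=2 r=4: min(13,20)*2=26 best=48, l++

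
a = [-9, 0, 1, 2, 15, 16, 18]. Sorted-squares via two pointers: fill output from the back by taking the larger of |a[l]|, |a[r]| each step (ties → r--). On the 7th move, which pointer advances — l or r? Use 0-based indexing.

r

[0,6] |-9|<=|18| out[6]=324 → r--
[0,5] |-9|<=|16| out[5]=256 → r--
[0,4] |-9|<=|15| out[4]=225 → r--
[0,3] |-9|>|2| out[3]=81 → l++
[1,3] |0|<=|2| out[2]=4 → r--
[1,2] |0|<=|1| out[1]=1 → r--
[1,1] |0|<=|0| out[0]=0 → r--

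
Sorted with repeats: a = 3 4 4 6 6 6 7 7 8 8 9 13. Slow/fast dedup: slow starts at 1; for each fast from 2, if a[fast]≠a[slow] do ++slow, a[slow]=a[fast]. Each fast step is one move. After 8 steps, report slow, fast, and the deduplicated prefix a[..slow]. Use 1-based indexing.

slow=5, fast=10, prefix=[3, 4, 6, 7, 8]

(s=1,f=2) a[fast]=4≠a[slow]=3 write a[2]=4 → slow++,fast++
(s=2,f=3) a[fast]=4=a[slow] dup → fast++
(s=2,f=4) a[fast]=6≠a[slow]=4 write a[3]=6 → slow++,fast++
(s=3,f=5) a[fast]=6=a[slow] dup → fast++
(s=3,f=6) a[fast]=6=a[slow] dup → fast++
(s=3,f=7) a[fast]=7≠a[slow]=6 write a[4]=7 → slow++,fast++
(s=4,f=8) a[fast]=7=a[slow] dup → fast++
(s=4,f=9) a[fast]=8≠a[slow]=7 write a[5]=8 → slow++,fast++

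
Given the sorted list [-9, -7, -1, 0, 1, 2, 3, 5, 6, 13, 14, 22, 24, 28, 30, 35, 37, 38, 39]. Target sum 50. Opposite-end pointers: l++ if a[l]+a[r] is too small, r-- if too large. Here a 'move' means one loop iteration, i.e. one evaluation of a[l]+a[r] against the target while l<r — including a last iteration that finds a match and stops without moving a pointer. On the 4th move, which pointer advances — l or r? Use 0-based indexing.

l=0 r=18: -9+39=30 <50, l++
l=1 r=18: -7+39=32 <50, l++
l=2 r=18: -1+39=38 <50, l++
l=3 r=18: 0+39=39 <50, l++

l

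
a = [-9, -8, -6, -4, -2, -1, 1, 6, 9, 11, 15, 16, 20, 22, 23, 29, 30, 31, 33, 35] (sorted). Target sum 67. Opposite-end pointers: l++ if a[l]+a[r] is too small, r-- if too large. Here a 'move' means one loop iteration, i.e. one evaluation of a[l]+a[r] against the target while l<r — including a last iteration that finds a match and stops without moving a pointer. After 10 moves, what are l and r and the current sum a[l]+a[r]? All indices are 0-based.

l=10, r=19, sum=50

[0,19] -9+35=26 <67 → l++
[1,19] -8+35=27 <67 → l++
[2,19] -6+35=29 <67 → l++
[3,19] -4+35=31 <67 → l++
[4,19] -2+35=33 <67 → l++
[5,19] -1+35=34 <67 → l++
[6,19] 1+35=36 <67 → l++
[7,19] 6+35=41 <67 → l++
[8,19] 9+35=44 <67 → l++
[9,19] 11+35=46 <67 → l++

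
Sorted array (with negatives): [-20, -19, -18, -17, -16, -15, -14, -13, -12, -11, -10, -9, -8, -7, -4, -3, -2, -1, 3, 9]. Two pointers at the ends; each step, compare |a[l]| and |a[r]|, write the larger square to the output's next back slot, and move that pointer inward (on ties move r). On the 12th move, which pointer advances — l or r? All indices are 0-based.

l=0 r=19: |-20|>|9| out[19]=400, l++
l=1 r=19: |-19|>|9| out[18]=361, l++
l=2 r=19: |-18|>|9| out[17]=324, l++
l=3 r=19: |-17|>|9| out[16]=289, l++
l=4 r=19: |-16|>|9| out[15]=256, l++
l=5 r=19: |-15|>|9| out[14]=225, l++
l=6 r=19: |-14|>|9| out[13]=196, l++
l=7 r=19: |-13|>|9| out[12]=169, l++
l=8 r=19: |-12|>|9| out[11]=144, l++
l=9 r=19: |-11|>|9| out[10]=121, l++
l=10 r=19: |-10|>|9| out[9]=100, l++
l=11 r=19: |-9|<=|9| out[8]=81, r--

r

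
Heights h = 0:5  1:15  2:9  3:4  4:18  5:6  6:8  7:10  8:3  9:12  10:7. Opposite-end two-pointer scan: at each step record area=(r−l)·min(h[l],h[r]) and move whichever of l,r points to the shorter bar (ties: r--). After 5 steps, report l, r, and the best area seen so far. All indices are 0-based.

l=0 r=10: min(5,7)*10=50 best=50 *, l++
l=1 r=10: min(15,7)*9=63 best=63 *, r--
l=1 r=9: min(15,12)*8=96 best=96 *, r--
l=1 r=8: min(15,3)*7=21 best=96, r--
l=1 r=7: min(15,10)*6=60 best=96, r--

l=1, r=6, best area=96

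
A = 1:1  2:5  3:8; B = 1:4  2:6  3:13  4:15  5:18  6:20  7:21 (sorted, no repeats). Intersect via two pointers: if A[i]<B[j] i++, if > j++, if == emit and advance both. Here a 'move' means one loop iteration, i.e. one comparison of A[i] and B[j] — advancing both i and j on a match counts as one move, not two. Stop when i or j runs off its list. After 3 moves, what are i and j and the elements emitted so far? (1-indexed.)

i=3, j=2, emitted=[]

i=1 j=1: 1<4, i++
i=2 j=1: 5>4, j++
i=2 j=2: 5<6, i++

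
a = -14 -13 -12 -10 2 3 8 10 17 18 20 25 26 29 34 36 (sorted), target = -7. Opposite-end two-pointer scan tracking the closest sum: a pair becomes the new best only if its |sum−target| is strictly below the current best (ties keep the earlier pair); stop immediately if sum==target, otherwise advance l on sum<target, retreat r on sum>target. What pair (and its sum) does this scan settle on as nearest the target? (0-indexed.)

[0,15] -14+36=22 d=29 * → r--
[0,14] -14+34=20 d=27 * → r--
[0,13] -14+29=15 d=22 * → r--
[0,12] -14+26=12 d=19 * → r--
[0,11] -14+25=11 d=18 * → r--
[0,10] -14+20=6 d=13 * → r--
[0,9] -14+18=4 d=11 * → r--
[0,8] -14+17=3 d=10 * → r--
[0,7] -14+10=-4 d=3 * → r--
[0,6] -14+8=-6 d=1 * → r--
[0,5] -14+3=-11 d=4 → l++
[1,5] -13+3=-10 d=3 → l++
[2,5] -12+3=-9 d=2 → l++
[3,5] -10+3=-7 d=0 * → stop

pair (-10, 3) with sum -7 (|Δ|=0)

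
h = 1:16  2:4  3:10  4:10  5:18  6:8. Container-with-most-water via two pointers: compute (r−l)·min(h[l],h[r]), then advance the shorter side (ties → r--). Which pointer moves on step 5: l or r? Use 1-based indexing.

l

[1,6] min(16,8)*5=40 best=40 * → r--
[1,5] min(16,18)*4=64 best=64 * → l++
[2,5] min(4,18)*3=12 best=64 → l++
[3,5] min(10,18)*2=20 best=64 → l++
[4,5] min(10,18)*1=10 best=64 → l++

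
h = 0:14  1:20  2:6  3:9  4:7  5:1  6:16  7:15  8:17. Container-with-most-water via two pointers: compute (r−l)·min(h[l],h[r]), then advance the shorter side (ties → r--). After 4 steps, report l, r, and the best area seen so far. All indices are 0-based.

l=1, r=5, best area=119

[0,8] min(14,17)*8=112 best=112 * → l++
[1,8] min(20,17)*7=119 best=119 * → r--
[1,7] min(20,15)*6=90 best=119 → r--
[1,6] min(20,16)*5=80 best=119 → r--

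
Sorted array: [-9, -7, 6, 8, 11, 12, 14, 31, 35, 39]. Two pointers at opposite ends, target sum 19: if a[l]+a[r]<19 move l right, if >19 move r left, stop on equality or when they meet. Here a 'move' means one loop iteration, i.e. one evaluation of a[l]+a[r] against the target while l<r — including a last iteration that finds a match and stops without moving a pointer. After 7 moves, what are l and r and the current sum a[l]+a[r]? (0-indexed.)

l=3, r=5, sum=20

[0,9] -9+39=30 >19 → r--
[0,8] -9+35=26 >19 → r--
[0,7] -9+31=22 >19 → r--
[0,6] -9+14=5 <19 → l++
[1,6] -7+14=7 <19 → l++
[2,6] 6+14=20 >19 → r--
[2,5] 6+12=18 <19 → l++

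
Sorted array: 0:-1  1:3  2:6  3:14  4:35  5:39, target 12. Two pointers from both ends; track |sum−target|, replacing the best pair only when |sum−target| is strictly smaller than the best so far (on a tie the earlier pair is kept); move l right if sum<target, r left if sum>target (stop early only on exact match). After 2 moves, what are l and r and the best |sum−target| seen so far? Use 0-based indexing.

[0,5] -1+39=38 d=26 * → r--
[0,4] -1+35=34 d=22 * → r--

l=0, r=3, best |Δ|=22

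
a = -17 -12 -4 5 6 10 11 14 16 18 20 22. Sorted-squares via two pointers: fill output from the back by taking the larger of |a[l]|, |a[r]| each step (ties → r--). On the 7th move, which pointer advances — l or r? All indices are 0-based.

l=0 r=11: |-17|<=|22| out[11]=484, r--
l=0 r=10: |-17|<=|20| out[10]=400, r--
l=0 r=9: |-17|<=|18| out[9]=324, r--
l=0 r=8: |-17|>|16| out[8]=289, l++
l=1 r=8: |-12|<=|16| out[7]=256, r--
l=1 r=7: |-12|<=|14| out[6]=196, r--
l=1 r=6: |-12|>|11| out[5]=144, l++

l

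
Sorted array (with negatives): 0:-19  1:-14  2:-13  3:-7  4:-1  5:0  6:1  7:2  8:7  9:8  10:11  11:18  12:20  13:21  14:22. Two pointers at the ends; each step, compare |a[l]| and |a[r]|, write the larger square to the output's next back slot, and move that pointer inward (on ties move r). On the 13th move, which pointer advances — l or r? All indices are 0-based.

r

l=0 r=14: |-19|<=|22| out[14]=484, r--
l=0 r=13: |-19|<=|21| out[13]=441, r--
l=0 r=12: |-19|<=|20| out[12]=400, r--
l=0 r=11: |-19|>|18| out[11]=361, l++
l=1 r=11: |-14|<=|18| out[10]=324, r--
l=1 r=10: |-14|>|11| out[9]=196, l++
l=2 r=10: |-13|>|11| out[8]=169, l++
l=3 r=10: |-7|<=|11| out[7]=121, r--
l=3 r=9: |-7|<=|8| out[6]=64, r--
l=3 r=8: |-7|<=|7| out[5]=49, r--
l=3 r=7: |-7|>|2| out[4]=49, l++
l=4 r=7: |-1|<=|2| out[3]=4, r--
l=4 r=6: |-1|<=|1| out[2]=1, r--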